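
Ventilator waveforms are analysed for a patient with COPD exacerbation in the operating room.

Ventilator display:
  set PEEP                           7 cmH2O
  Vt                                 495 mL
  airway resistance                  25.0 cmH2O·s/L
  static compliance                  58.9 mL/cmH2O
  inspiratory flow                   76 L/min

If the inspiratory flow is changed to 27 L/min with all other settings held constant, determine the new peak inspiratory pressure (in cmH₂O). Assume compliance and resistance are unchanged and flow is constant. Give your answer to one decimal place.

26.7

Flow: 76 L/min ÷ 60 = 1.2667 L/s.
New flow: 27 L/min ÷ 60 = 0.45 L/s.
PIP = Vt/C + R·V̇ + PEEP (constant-flow equation of motion).
Only the resistive term changes: ΔPIP = R × ΔV̇ = 25.0 × (0.45 − 1.2667) = 25.0 × -0.8167 = -20.418 cmH2O.
Original PIP = 495/58.9 + 25.0×1.2667 + 7 = 47.072 cmH2O; new PIP = 47.072 + (-20.418) = 26.654 cmH2O.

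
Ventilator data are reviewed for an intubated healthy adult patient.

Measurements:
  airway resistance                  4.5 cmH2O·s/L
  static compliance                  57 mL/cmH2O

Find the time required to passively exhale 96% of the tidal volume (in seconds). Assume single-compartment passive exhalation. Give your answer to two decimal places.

τ = R × C = 4.5 × 57 mL/cmH2O = 4.5 × 0.057 L/cmH2O = 0.2565 s.
Exhaled fraction f = 1 − e^(−t/τ) → t = −τ·ln(1 − f) = −0.2565·ln(0.04) = 0.8256 s.

0.83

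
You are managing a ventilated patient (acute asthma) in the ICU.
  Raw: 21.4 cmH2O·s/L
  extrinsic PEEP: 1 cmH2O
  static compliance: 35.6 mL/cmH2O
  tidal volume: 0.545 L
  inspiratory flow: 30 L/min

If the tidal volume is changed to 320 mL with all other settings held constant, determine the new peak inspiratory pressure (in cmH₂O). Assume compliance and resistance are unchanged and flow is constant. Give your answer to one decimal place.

Flow: 30 L/min ÷ 60 = 0.5 L/s.
PIP = Vt/C + R·V̇ + PEEP (constant-flow equation of motion).
Only the elastic term changes: ΔPIP = ΔVt / C = (320 − 545) / 35.6 = -6.32 cmH2O.
Original PIP = 545/35.6 + 21.4×0.5 + 1 = 27.009 cmH2O; new PIP = 27.009 + (-6.32) = 20.689 cmH2O.

20.7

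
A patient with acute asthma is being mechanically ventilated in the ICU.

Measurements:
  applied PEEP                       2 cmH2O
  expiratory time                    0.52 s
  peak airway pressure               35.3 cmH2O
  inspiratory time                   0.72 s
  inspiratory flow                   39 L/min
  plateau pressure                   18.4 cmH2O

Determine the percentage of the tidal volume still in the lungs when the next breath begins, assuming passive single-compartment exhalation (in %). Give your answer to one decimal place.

Flow: 39 L/min ÷ 60 = 0.65 L/s.
Vt = flow × Ti = 0.65 L/s × 0.72 s × 1000 mL/L = 468.0 mL.
R = (PIP − Pplat)/V̇ = (35.3 − 18.4) / 0.65 = 16.9/0.65 = 26.0 cmH2O·s/L.
C = Vt/(Pplat − PEEP) = 468.0 / (18.4 − 2) = 468.0/16.4 = 28.537 mL/cmH2O.
τ = R × C = 26.0 × 0.02854 L/cmH2O = 0.742 s.
Fraction remaining at end-expiration = e^(−Te/τ) = e^(−0.52/0.742) = 0.4962 → 49.62%.

49.6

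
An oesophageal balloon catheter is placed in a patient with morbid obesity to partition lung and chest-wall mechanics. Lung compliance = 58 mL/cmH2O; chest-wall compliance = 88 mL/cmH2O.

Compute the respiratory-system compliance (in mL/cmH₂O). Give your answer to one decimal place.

Lung and chest wall are elastances in series: 1/Crs = 1/CL + 1/Ccw.
1/Crs = 1/58 + 1/88 = 0.02861.
Crs = 34.953 mL/cmH2O.

35.0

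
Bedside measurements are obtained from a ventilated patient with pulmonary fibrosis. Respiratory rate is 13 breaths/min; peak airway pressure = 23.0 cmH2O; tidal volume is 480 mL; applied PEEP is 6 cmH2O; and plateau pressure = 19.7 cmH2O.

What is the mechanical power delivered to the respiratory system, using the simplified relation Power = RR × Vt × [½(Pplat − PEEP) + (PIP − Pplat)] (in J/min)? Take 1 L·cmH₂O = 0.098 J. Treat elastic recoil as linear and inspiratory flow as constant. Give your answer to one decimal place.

6.2

Per-breath work = Vt × [½(Pplat−PEEP) + (PIP−Pplat)] = 0.480 × [0.5×13.7 + 3.3] = 0.480 × 10.15 = 4.872 L·cmH2O.
Power = 13 × 4.872 = 63.336 L·cmH2O/min.
× 0.098 J/(L·cmH2O) → 6.207 J/min.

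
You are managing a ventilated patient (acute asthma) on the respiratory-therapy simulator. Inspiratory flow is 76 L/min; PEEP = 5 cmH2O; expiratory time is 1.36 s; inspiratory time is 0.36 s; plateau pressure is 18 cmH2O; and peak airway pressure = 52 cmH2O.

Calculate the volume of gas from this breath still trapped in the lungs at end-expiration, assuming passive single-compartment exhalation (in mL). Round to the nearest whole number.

108

Flow: 76 L/min ÷ 60 = 1.2667 L/s.
Vt = flow × Ti = 1.2667 L/s × 0.36 s × 1000 mL/L = 456.01 mL.
R = (PIP − Pplat)/V̇ = (52 − 18) / 1.2667 = 34.0/1.2667 = 26.841 cmH2O·s/L.
C = Vt/(Pplat − PEEP) = 456.01 / (18 − 5) = 456.01/13.0 = 35.078 mL/cmH2O.
τ = R × C = 26.841 × 0.03508 L/cmH2O = 0.9416 s.
Fraction remaining = e^(−Te/τ) = e^(−1.36/0.9416) = 0.2359.
Trapped volume = 456.01 × 0.2359 = 107.57 mL.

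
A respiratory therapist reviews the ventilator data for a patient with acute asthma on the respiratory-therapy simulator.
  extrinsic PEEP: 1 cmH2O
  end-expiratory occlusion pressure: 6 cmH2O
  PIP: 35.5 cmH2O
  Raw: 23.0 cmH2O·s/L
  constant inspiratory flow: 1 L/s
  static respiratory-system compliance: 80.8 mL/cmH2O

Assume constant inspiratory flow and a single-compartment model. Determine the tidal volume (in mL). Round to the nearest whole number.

525

Total PEEP = 6 cmH2O (set 1 + intrinsic 5); this is the baseline alveolar pressure.
Equation of motion (constant flow): PIP = Vt/C + R·V̇ + PEEP.
Vt/C = PIP − R·V̇ − PEEP = 35.5 − 23.0 − 6 = 6.5 cmH2O.
Vt = C × 6.5 = 80.8 × 6.5 = 525.2 mL.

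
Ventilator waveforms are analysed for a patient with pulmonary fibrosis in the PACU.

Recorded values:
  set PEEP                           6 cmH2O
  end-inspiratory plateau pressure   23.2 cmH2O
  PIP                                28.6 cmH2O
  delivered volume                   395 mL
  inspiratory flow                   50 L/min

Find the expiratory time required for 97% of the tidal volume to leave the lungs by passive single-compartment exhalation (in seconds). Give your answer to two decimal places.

Flow: 50 L/min ÷ 60 = 0.8333 L/s.
R = (PIP − Pplat)/V̇ = (28.6 − 23.2) / 0.8333 = 5.4/0.8333 = 6.48 cmH2O·s/L.
C = Vt/(Pplat − PEEP) = 395.0 / (23.2 − 6) = 395.0/17.2 = 22.965 mL/cmH2O.
τ = R × C = 6.48 × 0.02297 L/cmH2O = 0.1488 s.
t = −τ·ln(1 − 0.97) = −0.1488·ln(0.03) = 0.5218 s.

0.52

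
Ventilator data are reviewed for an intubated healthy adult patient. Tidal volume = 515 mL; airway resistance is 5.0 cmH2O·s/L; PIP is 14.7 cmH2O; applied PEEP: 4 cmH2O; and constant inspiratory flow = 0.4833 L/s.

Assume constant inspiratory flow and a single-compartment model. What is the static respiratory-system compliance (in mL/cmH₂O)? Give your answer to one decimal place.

62.2

Equation of motion (constant flow): PIP = Vt/C + R·V̇ + PEEP.
Vt/C = PIP − R·V̇ − PEEP = 14.7 − 5.0×0.4833 − 4 = 14.7 − 2.417 − 4 = 8.283 cmH2O.
C = Vt / 8.283 = 515 / 8.283 = 62.176 mL/cmH2O.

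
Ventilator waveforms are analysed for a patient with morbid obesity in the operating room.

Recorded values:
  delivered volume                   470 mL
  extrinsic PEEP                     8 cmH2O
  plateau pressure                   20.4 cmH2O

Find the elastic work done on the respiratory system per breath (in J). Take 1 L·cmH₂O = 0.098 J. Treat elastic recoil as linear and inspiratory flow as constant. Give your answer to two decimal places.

0.29

Elastic work ≈ ½ × (Pplat − PEEP) × Vt = 0.5 × (20.4 − 8) × 0.470 L = 0.5 × 12.4 × 0.470 = 2.914 L·cmH2O.
× 0.098 J/(L·cmH2O) → 0.2856 J.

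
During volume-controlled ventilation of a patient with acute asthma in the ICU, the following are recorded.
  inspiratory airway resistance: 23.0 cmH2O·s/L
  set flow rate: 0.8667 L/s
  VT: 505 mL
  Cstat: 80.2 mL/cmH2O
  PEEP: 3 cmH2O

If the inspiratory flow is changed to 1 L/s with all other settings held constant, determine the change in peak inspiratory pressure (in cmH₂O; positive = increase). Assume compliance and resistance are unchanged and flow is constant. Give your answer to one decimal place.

PIP = Vt/C + R·V̇ + PEEP (constant-flow equation of motion).
Only the resistive term changes: ΔPIP = R × ΔV̇ = 23.0 × (1 − 0.8667) = 23.0 × 0.1333 = 3.066 cmH2O.

3.1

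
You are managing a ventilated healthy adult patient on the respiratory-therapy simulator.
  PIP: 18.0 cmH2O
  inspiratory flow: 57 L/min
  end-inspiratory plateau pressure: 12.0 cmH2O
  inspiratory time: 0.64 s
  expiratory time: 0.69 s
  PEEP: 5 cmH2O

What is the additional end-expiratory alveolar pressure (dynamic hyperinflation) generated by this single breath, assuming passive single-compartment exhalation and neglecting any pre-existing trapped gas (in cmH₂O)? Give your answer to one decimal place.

2.0

Flow: 57 L/min ÷ 60 = 0.95 L/s.
Vt = flow × Ti = 0.95 L/s × 0.64 s × 1000 mL/L = 608.0 mL.
R = (PIP − Pplat)/V̇ = (18.0 − 12.0) / 0.95 = 6.0/0.95 = 6.316 cmH2O·s/L.
C = Vt/(Pplat − PEEP) = 608.0 / (12.0 − 5) = 608.0/7.0 = 86.857 mL/cmH2O.
τ = R × C = 6.316 × 0.08686 L/cmH2O = 0.5486 s.
Fraction remaining = e^(−Te/τ) = e^(−0.69/0.5486) = 0.2843; trapped volume = 608.0 × 0.2843 = 172.85 mL.
Additional alveolar pressure from trapping ≈ V_trapped / C = 172.85 / 86.857 = 1.99 cmH2O.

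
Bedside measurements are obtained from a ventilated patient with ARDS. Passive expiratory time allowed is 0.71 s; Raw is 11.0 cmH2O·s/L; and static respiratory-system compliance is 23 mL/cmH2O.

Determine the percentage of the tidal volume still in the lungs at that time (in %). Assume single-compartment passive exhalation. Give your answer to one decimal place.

6.0

τ = R × C = 11.0 × 23 mL/cmH2O = 11.0 × 0.023 L/cmH2O = 0.253 s.
Passive exhalation: V(t)/V₀ = e^(−t/τ) = e^(−0.71/0.253) = 0.06043.
Fraction remaining = 0.06043 → 6.043%.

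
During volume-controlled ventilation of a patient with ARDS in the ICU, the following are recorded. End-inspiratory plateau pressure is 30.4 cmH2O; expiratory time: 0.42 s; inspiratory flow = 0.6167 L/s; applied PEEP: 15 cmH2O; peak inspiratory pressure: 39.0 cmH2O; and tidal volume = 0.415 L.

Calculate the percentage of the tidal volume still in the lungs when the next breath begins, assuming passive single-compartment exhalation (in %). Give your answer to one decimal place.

32.7

R = (PIP − Pplat)/V̇ = (39.0 − 30.4) / 0.6167 = 8.6/0.6167 = 13.945 cmH2O·s/L.
C = Vt/(Pplat − PEEP) = 415.0 / (30.4 − 15) = 415.0/15.4 = 26.948 mL/cmH2O.
τ = R × C = 13.945 × 0.02695 L/cmH2O = 0.3758 s.
Fraction remaining at end-expiration = e^(−Te/τ) = e^(−0.42/0.3758) = 0.3271 → 32.71%.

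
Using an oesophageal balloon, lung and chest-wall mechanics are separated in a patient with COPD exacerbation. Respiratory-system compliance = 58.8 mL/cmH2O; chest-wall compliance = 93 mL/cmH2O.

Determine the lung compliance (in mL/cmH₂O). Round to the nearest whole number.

1/CL = 1/Crs − 1/Ccw.
1/CL = 1/58.8 − 1/93 = 0.006254.
CL = 159.9 mL/cmH2O.

160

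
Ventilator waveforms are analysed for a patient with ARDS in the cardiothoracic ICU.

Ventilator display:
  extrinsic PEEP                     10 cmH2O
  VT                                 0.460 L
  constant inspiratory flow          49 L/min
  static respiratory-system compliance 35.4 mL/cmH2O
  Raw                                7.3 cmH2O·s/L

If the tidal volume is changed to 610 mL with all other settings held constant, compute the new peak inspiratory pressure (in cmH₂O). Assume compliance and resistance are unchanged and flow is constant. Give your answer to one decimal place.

33.2

Flow: 49 L/min ÷ 60 = 0.8167 L/s.
PIP = Vt/C + R·V̇ + PEEP (constant-flow equation of motion).
Only the elastic term changes: ΔPIP = ΔVt / C = (610 − 460) / 35.4 = 4.237 cmH2O.
Original PIP = 460/35.4 + 7.3×0.8167 + 10 = 28.956 cmH2O; new PIP = 28.956 + (4.237) = 33.193 cmH2O.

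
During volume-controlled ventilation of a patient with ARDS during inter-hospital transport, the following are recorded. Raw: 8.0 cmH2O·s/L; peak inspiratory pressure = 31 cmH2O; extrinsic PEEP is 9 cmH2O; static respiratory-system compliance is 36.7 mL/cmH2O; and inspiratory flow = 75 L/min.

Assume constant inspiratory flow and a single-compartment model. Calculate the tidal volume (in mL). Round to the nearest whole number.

440

Flow: 75 L/min ÷ 60 = 1.25 L/s.
Equation of motion (constant flow): PIP = Vt/C + R·V̇ + PEEP.
Vt/C = PIP − R·V̇ − PEEP = 31 − 10.0 − 9 = 12.0 cmH2O.
Vt = C × 12.0 = 36.7 × 12.0 = 440.4 mL.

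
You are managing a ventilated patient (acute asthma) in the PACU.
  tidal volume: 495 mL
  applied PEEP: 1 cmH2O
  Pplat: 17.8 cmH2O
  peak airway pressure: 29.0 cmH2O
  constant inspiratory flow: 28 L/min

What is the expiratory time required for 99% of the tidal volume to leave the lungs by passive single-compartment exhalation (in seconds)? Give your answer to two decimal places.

3.26

Flow: 28 L/min ÷ 60 = 0.4667 L/s.
R = (PIP − Pplat)/V̇ = (29.0 − 17.8) / 0.4667 = 11.2/0.4667 = 23.998 cmH2O·s/L.
C = Vt/(Pplat − PEEP) = 495.0 / (17.8 − 1) = 495.0/16.8 = 29.464 mL/cmH2O.
τ = R × C = 23.998 × 0.02946 L/cmH2O = 0.707 s.
t = −τ·ln(1 − 0.99) = −0.707·ln(0.01) = 3.256 s.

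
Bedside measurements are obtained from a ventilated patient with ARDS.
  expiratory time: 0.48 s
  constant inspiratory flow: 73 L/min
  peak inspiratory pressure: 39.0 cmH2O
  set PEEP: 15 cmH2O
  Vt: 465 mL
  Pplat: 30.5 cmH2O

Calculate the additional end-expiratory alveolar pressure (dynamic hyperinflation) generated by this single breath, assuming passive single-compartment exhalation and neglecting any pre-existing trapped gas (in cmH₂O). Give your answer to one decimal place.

1.6

Flow: 73 L/min ÷ 60 = 1.2167 L/s.
R = (PIP − Pplat)/V̇ = (39.0 − 30.5) / 1.2167 = 8.5/1.2167 = 6.986 cmH2O·s/L.
C = Vt/(Pplat − PEEP) = 465.0 / (30.5 − 15) = 465.0/15.5 = 30.0 mL/cmH2O.
τ = R × C = 6.986 × 0.03 L/cmH2O = 0.2096 s.
Fraction remaining = e^(−Te/τ) = e^(−0.48/0.2096) = 0.1013; trapped volume = 465.0 × 0.1013 = 47.105 mL.
Additional alveolar pressure from trapping ≈ V_trapped / C = 47.105 / 30.0 = 1.57 cmH2O.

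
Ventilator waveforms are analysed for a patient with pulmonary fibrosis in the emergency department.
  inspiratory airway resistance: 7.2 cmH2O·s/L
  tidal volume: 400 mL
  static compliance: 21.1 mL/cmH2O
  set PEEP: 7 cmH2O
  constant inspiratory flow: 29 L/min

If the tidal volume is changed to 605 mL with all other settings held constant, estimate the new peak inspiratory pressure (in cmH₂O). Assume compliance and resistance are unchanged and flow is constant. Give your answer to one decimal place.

Flow: 29 L/min ÷ 60 = 0.4833 L/s.
PIP = Vt/C + R·V̇ + PEEP (constant-flow equation of motion).
Only the elastic term changes: ΔPIP = ΔVt / C = (605 − 400) / 21.1 = 9.716 cmH2O.
Original PIP = 400/21.1 + 7.2×0.4833 + 7 = 29.437 cmH2O; new PIP = 29.437 + (9.716) = 39.153 cmH2O.

39.2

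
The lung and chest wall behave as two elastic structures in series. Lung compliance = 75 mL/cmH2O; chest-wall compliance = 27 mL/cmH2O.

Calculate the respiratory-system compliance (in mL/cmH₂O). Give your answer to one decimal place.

19.9

Lung and chest wall are elastances in series: 1/Crs = 1/CL + 1/Ccw.
1/Crs = 1/75 + 1/27 = 0.05037.
Crs = 19.853 mL/cmH2O.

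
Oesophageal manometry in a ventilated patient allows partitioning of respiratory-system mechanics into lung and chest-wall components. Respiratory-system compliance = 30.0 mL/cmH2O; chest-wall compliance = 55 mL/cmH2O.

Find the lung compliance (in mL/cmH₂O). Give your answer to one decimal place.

66.0

1/CL = 1/Crs − 1/Ccw.
1/CL = 1/30.0 − 1/55 = 0.01515.
CL = 66.007 mL/cmH2O.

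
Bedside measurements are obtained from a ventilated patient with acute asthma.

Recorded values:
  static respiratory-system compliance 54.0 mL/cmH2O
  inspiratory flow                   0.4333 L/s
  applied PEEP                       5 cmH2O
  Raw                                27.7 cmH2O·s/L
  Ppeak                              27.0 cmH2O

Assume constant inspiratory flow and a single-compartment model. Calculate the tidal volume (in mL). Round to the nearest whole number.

540

Equation of motion (constant flow): PIP = Vt/C + R·V̇ + PEEP.
Vt/C = PIP − R·V̇ − PEEP = 27.0 − 12.002 − 5 = 9.998 cmH2O.
Vt = C × 9.998 = 54.0 × 9.998 = 539.89 mL.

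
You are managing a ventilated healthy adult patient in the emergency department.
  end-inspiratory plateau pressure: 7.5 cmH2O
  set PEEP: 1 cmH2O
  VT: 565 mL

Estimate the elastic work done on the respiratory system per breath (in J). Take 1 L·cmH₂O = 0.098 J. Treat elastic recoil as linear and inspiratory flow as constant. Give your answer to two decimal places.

Elastic work ≈ ½ × (Pplat − PEEP) × Vt = 0.5 × (7.5 − 1) × 0.565 L = 0.5 × 6.5 × 0.565 = 1.836 L·cmH2O.
× 0.098 J/(L·cmH2O) → 0.1799 J.

0.18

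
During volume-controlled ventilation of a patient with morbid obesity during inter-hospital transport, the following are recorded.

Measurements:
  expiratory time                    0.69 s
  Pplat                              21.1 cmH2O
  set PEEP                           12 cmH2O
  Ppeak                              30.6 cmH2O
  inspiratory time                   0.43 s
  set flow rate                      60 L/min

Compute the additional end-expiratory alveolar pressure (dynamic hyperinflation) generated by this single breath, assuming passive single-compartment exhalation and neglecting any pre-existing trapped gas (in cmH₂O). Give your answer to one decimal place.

Flow: 60 L/min ÷ 60 = 1 L/s.
Vt = flow × Ti = 1 L/s × 0.43 s × 1000 mL/L = 430.0 mL.
R = (PIP − Pplat)/V̇ = (30.6 − 21.1) / 1 = 9.5/1 = 9.5 cmH2O·s/L.
C = Vt/(Pplat − PEEP) = 430.0 / (21.1 − 12) = 430.0/9.1 = 47.253 mL/cmH2O.
τ = R × C = 9.5 × 0.04725 L/cmH2O = 0.4489 s.
Fraction remaining = e^(−Te/τ) = e^(−0.69/0.4489) = 0.215; trapped volume = 430.0 × 0.215 = 92.45 mL.
Additional alveolar pressure from trapping ≈ V_trapped / C = 92.45 / 47.253 = 1.956 cmH2O.

2.0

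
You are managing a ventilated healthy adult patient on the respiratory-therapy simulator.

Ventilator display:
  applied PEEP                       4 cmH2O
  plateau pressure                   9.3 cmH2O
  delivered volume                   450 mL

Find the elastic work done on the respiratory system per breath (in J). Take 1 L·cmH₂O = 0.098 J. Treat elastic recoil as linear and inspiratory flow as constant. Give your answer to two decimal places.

0.12

Elastic work ≈ ½ × (Pplat − PEEP) × Vt = 0.5 × (9.3 − 4) × 0.450 L = 0.5 × 5.3 × 0.450 = 1.193 L·cmH2O.
× 0.098 J/(L·cmH2O) → 0.1169 J.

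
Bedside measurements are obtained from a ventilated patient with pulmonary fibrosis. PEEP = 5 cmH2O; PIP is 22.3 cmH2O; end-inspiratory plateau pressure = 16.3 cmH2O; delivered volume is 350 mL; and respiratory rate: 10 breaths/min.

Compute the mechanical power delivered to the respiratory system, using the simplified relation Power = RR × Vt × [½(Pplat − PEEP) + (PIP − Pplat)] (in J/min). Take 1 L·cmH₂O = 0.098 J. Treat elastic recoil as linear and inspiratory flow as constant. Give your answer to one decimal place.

4.0

Per-breath work = Vt × [½(Pplat−PEEP) + (PIP−Pplat)] = 0.350 × [0.5×11.3 + 6.0] = 0.350 × 11.65 = 4.078 L·cmH2O.
Power = 10 × 4.078 = 40.78 L·cmH2O/min.
× 0.098 J/(L·cmH2O) → 3.996 J/min.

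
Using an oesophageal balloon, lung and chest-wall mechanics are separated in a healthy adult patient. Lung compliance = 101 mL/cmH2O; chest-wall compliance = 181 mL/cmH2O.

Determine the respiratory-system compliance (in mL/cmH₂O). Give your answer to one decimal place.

Lung and chest wall are elastances in series: 1/Crs = 1/CL + 1/Ccw.
1/Crs = 1/101 + 1/181 = 0.01543.
Crs = 64.809 mL/cmH2O.

64.8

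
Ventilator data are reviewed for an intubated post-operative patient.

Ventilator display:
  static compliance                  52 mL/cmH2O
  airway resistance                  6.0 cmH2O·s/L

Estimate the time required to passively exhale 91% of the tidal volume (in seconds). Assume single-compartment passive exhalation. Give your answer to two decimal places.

0.75

τ = R × C = 6.0 × 52 mL/cmH2O = 6.0 × 0.052 L/cmH2O = 0.312 s.
Exhaled fraction f = 1 − e^(−t/τ) → t = −τ·ln(1 − f) = −0.312·ln(0.09) = 0.7513 s.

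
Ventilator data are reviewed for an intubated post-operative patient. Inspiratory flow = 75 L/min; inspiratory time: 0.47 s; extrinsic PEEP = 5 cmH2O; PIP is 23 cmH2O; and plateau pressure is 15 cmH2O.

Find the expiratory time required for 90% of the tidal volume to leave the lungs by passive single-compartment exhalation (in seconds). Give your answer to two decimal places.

0.87

Flow: 75 L/min ÷ 60 = 1.25 L/s.
Vt = flow × Ti = 1.25 L/s × 0.47 s × 1000 mL/L = 587.5 mL.
R = (PIP − Pplat)/V̇ = (23 − 15) / 1.25 = 8.0/1.25 = 6.4 cmH2O·s/L.
C = Vt/(Pplat − PEEP) = 587.5 / (15 − 5) = 587.5/10.0 = 58.75 mL/cmH2O.
τ = R × C = 6.4 × 0.05875 L/cmH2O = 0.376 s.
t = −τ·ln(1 − 0.90) = −0.376·ln(0.1) = 0.8658 s.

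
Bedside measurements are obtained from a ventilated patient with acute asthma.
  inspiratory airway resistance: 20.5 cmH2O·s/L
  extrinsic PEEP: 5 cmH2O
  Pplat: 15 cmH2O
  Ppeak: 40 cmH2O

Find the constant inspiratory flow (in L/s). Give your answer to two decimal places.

flow = (PIP − Pplat) / Raw = 25.0 / 20.5 = 1.22 L/s.

1.22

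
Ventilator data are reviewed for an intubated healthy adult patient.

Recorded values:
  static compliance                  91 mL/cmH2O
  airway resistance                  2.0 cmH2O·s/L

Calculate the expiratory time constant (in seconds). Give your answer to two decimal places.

0.18

τ = R × C = 2.0 × 91 mL/cmH2O = 2.0 × 0.091 L/cmH2O = 0.182 s.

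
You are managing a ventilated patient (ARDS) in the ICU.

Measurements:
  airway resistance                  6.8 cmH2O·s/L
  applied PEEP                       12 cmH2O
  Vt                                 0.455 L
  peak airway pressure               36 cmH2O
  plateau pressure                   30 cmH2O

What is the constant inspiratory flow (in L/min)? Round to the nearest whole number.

53

flow = (PIP − Pplat) / Raw = (36 − 30) / 6.8 = 0.8824 L/s × 60 = 52.944 L/min.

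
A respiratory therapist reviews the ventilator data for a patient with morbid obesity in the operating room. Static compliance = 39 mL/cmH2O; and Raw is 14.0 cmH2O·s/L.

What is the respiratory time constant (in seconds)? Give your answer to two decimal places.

0.55

τ = R × C = 14.0 × 39 mL/cmH2O = 14.0 × 0.039 L/cmH2O = 0.546 s.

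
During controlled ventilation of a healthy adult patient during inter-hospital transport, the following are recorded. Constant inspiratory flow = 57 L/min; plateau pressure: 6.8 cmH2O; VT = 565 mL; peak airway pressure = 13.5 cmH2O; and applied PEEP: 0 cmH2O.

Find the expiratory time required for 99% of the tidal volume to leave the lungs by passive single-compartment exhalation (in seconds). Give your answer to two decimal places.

Flow: 57 L/min ÷ 60 = 0.95 L/s.
R = (PIP − Pplat)/V̇ = (13.5 − 6.8) / 0.95 = 6.7/0.95 = 7.053 cmH2O·s/L.
C = Vt/(Pplat − PEEP) = 565.0 / (6.8 − 0) = 565.0/6.8 = 83.088 mL/cmH2O.
τ = R × C = 7.053 × 0.08309 L/cmH2O = 0.586 s.
t = −τ·ln(1 − 0.99) = −0.586·ln(0.01) = 2.699 s.

2.70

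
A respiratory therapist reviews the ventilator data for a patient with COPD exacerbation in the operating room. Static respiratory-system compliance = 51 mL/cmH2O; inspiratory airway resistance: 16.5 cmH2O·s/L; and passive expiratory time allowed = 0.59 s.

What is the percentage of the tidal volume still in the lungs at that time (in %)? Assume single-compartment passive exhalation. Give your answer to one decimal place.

49.6

τ = R × C = 16.5 × 51 mL/cmH2O = 16.5 × 0.051 L/cmH2O = 0.8415 s.
Passive exhalation: V(t)/V₀ = e^(−t/τ) = e^(−0.59/0.8415) = 0.496.
Fraction remaining = 0.496 → 49.6%.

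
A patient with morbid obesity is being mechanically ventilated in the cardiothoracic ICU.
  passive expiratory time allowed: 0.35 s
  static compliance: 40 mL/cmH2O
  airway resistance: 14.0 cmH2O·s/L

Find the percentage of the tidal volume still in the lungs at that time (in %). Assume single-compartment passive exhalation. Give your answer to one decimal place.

53.5

τ = R × C = 14.0 × 40 mL/cmH2O = 14.0 × 0.040 L/cmH2O = 0.56 s.
Passive exhalation: V(t)/V₀ = e^(−t/τ) = e^(−0.35/0.56) = 0.5353.
Fraction remaining = 0.5353 → 53.53%.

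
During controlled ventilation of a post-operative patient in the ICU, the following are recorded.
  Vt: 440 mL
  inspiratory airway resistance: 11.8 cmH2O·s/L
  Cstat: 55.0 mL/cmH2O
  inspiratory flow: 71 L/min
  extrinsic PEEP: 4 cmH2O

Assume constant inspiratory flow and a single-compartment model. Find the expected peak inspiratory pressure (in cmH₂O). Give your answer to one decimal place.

26.0

Flow: 71 L/min ÷ 60 = 1.1833 L/s.
Equation of motion (constant flow): PIP = Vt/C + R·V̇ + PEEP.
PIP = 440/55.0 + 11.8×1.1833 + 4 = 8.0 + 13.963 + 4 = 25.963 cmH2O.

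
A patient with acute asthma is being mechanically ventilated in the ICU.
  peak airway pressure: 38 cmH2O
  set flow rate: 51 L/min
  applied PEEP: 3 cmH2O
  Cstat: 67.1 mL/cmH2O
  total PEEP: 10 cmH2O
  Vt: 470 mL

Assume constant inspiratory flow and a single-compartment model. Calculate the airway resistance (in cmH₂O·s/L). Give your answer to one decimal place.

Flow: 51 L/min ÷ 60 = 0.85 L/s.
Total PEEP = 10 cmH2O (set 3 + intrinsic 7); this is the baseline alveolar pressure.
Equation of motion (constant flow): PIP = Vt/C + R·V̇ + PEEP.
R·V̇ = PIP − Vt/C − PEEP = 38 − 470/67.1 − 10 = 38 − 7.004 − 10 = 20.996 cmH2O.
R = 20.996 / 0.85 = 24.701 cmH2O·s/L.

24.7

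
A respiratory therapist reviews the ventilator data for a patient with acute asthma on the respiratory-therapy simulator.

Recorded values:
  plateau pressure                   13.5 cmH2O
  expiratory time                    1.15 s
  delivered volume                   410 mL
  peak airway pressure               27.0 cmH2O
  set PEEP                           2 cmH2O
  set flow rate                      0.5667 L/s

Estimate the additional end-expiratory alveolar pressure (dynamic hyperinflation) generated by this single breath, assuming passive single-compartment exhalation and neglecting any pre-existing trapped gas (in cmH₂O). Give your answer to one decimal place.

R = (PIP − Pplat)/V̇ = (27.0 − 13.5) / 0.5667 = 13.5/0.5667 = 23.822 cmH2O·s/L.
C = Vt/(Pplat − PEEP) = 410.0 / (13.5 − 2) = 410.0/11.5 = 35.652 mL/cmH2O.
τ = R × C = 23.822 × 0.03565 L/cmH2O = 0.8493 s.
Fraction remaining = e^(−Te/τ) = e^(−1.15/0.8493) = 0.2582; trapped volume = 410.0 × 0.2582 = 105.86 mL.
Additional alveolar pressure from trapping ≈ V_trapped / C = 105.86 / 35.652 = 2.969 cmH2O.

3.0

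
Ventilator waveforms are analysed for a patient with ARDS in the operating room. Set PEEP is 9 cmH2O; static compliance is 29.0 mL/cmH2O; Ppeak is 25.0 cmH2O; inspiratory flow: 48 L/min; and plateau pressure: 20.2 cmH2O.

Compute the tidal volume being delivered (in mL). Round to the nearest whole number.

Vt = Cstat × (Pplat − PEEP) = 29.0 × (20.2 − 9) = 29.0 × 11.2 = 324.8 mL.

325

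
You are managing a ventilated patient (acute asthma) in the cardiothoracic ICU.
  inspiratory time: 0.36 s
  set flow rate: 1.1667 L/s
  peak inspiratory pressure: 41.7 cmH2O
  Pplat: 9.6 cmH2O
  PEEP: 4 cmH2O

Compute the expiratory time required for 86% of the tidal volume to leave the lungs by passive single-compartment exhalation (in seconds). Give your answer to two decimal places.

Vt = flow × Ti = 1.1667 L/s × 0.36 s × 1000 mL/L = 420.01 mL.
R = (PIP − Pplat)/V̇ = (41.7 − 9.6) / 1.1667 = 32.1/1.1667 = 27.513 cmH2O·s/L.
C = Vt/(Pplat − PEEP) = 420.01 / (9.6 − 4) = 420.01/5.6 = 75.002 mL/cmH2O.
τ = R × C = 27.513 × 0.075 L/cmH2O = 2.063 s.
t = −τ·ln(1 − 0.86) = −2.063·ln(0.14) = 4.056 s.

4.06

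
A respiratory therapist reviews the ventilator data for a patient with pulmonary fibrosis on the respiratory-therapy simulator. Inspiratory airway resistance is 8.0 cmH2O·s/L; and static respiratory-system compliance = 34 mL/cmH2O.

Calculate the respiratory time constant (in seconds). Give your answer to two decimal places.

0.27

τ = R × C = 8.0 × 34 mL/cmH2O = 8.0 × 0.034 L/cmH2O = 0.272 s.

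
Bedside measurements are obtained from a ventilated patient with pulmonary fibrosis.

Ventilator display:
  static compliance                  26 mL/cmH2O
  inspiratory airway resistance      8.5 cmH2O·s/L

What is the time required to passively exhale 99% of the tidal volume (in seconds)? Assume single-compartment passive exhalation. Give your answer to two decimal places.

τ = R × C = 8.5 × 26 mL/cmH2O = 8.5 × 0.026 L/cmH2O = 0.221 s.
Exhaled fraction f = 1 − e^(−t/τ) → t = −τ·ln(1 − f) = −0.221·ln(0.01) = 1.018 s.

1.02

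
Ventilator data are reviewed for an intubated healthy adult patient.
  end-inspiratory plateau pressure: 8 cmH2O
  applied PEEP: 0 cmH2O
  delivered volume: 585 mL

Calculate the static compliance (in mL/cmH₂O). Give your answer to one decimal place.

73.1

Cstat = Vt / (Pplat − PEEP) = 585 / (8 − 0) = 585 / 8.0 = 73.125 mL/cmH2O.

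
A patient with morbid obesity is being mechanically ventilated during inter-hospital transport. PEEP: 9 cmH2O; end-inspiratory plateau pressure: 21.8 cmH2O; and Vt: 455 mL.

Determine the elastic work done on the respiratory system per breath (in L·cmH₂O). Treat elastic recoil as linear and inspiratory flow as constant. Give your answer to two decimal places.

Elastic work ≈ ½ × (Pplat − PEEP) × Vt = 0.5 × (21.8 − 9) × 0.455 L = 0.5 × 12.8 × 0.455 = 2.912 L·cmH2O.

2.91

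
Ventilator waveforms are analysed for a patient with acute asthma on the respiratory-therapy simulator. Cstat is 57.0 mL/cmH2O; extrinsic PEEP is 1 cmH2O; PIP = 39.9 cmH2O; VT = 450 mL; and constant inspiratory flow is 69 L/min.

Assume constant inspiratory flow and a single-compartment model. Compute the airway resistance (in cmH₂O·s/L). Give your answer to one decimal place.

27.0

Flow: 69 L/min ÷ 60 = 1.15 L/s.
Equation of motion (constant flow): PIP = Vt/C + R·V̇ + PEEP.
R·V̇ = PIP − Vt/C − PEEP = 39.9 − 450/57.0 − 1 = 39.9 − 7.895 − 1 = 31.005 cmH2O.
R = 31.005 / 1.15 = 26.961 cmH2O·s/L.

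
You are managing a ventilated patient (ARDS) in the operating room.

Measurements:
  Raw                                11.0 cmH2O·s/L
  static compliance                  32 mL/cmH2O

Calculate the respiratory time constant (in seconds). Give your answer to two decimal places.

τ = R × C = 11.0 × 32 mL/cmH2O = 11.0 × 0.032 L/cmH2O = 0.352 s.

0.35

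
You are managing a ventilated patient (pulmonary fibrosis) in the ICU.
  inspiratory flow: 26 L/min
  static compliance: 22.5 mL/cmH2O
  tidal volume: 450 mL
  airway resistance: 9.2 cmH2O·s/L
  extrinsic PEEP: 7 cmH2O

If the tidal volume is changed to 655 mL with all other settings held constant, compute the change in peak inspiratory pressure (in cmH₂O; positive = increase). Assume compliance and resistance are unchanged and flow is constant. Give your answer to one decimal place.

PIP = Vt/C + R·V̇ + PEEP (constant-flow equation of motion).
Only the elastic term changes: ΔPIP = ΔVt / C = (655 − 450) / 22.5 = 9.111 cmH2O.

9.1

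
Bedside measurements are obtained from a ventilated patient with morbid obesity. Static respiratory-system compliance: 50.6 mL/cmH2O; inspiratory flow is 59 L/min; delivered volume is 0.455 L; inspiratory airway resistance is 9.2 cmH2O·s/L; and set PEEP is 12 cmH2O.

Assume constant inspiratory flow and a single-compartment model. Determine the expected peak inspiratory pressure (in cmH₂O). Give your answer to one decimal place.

Flow: 59 L/min ÷ 60 = 0.9833 L/s.
Equation of motion (constant flow): PIP = Vt/C + R·V̇ + PEEP.
PIP = 455/50.6 + 9.2×0.9833 + 12 = 8.992 + 9.046 + 12 = 30.038 cmH2O.

30.0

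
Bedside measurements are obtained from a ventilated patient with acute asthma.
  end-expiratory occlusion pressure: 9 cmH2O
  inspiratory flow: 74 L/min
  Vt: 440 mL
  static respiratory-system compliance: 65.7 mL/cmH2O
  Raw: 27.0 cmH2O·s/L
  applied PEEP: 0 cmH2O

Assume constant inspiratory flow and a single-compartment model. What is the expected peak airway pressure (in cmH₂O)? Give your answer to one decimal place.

Flow: 74 L/min ÷ 60 = 1.2333 L/s.
Total PEEP = 9 cmH2O (set 0 + intrinsic 9); this is the baseline alveolar pressure.
Equation of motion (constant flow): PIP = Vt/C + R·V̇ + PEEP.
PIP = 440/65.7 + 27.0×1.2333 + 9 = 6.697 + 33.299 + 9 = 48.996 cmH2O.

49.0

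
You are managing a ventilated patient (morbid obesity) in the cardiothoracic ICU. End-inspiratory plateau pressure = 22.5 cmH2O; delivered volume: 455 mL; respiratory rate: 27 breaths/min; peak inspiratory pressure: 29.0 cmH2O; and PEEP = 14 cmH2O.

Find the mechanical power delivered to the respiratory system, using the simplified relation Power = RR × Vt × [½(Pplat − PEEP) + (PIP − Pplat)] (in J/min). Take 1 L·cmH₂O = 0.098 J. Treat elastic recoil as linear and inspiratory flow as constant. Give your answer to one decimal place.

12.9

Per-breath work = Vt × [½(Pplat−PEEP) + (PIP−Pplat)] = 0.455 × [0.5×8.5 + 6.5] = 0.455 × 10.75 = 4.891 L·cmH2O.
Power = 27 × 4.891 = 132.06 L·cmH2O/min.
× 0.098 J/(L·cmH2O) → 12.942 J/min.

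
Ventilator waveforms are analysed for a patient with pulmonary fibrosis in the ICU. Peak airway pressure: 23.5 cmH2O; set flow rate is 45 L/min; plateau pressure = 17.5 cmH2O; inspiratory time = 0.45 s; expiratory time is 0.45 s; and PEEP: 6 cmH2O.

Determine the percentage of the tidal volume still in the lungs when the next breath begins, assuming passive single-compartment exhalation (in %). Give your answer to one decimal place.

14.7

Flow: 45 L/min ÷ 60 = 0.75 L/s.
Vt = flow × Ti = 0.75 L/s × 0.45 s × 1000 mL/L = 337.5 mL.
R = (PIP − Pplat)/V̇ = (23.5 − 17.5) / 0.75 = 6.0/0.75 = 8.0 cmH2O·s/L.
C = Vt/(Pplat − PEEP) = 337.5 / (17.5 − 6) = 337.5/11.5 = 29.348 mL/cmH2O.
τ = R × C = 8.0 × 0.02935 L/cmH2O = 0.2348 s.
Fraction remaining at end-expiration = e^(−Te/τ) = e^(−0.45/0.2348) = 0.1471 → 14.71%.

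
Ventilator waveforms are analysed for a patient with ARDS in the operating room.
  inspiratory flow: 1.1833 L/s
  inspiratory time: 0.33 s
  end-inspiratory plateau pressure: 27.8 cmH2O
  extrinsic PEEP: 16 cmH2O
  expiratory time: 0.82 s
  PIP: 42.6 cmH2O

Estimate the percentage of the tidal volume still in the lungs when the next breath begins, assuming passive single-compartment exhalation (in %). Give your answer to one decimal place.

13.8

Vt = flow × Ti = 1.1833 L/s × 0.33 s × 1000 mL/L = 390.49 mL.
R = (PIP − Pplat)/V̇ = (42.6 − 27.8) / 1.1833 = 14.8/1.1833 = 12.507 cmH2O·s/L.
C = Vt/(Pplat − PEEP) = 390.49 / (27.8 − 16) = 390.49/11.8 = 33.092 mL/cmH2O.
τ = R × C = 12.507 × 0.03309 L/cmH2O = 0.4139 s.
Fraction remaining at end-expiration = e^(−Te/τ) = e^(−0.82/0.4139) = 0.1379 → 13.79%.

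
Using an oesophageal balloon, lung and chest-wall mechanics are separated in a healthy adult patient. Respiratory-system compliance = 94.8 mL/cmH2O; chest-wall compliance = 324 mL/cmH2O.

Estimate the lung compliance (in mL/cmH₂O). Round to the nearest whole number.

134

1/CL = 1/Crs − 1/Ccw.
1/CL = 1/94.8 − 1/324 = 0.007462.
CL = 134.01 mL/cmH2O.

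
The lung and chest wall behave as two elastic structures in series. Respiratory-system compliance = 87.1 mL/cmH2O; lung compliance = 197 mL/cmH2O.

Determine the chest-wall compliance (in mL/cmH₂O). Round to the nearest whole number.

1/Ccw = 1/Crs − 1/CL.
1/Ccw = 1/87.1 − 1/197 = 0.006405.
Ccw = 156.13 mL/cmH2O.

156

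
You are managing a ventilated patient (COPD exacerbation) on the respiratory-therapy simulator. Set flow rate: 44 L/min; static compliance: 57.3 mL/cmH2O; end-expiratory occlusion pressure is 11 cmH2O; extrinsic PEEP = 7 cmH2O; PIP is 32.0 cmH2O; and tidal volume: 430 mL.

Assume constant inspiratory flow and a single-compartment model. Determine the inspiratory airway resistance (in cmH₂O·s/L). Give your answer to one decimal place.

Flow: 44 L/min ÷ 60 = 0.7333 L/s.
Total PEEP = 11 cmH2O (set 7 + intrinsic 4); this is the baseline alveolar pressure.
Equation of motion (constant flow): PIP = Vt/C + R·V̇ + PEEP.
R·V̇ = PIP − Vt/C − PEEP = 32.0 − 430/57.3 − 11 = 32.0 − 7.504 − 11 = 13.496 cmH2O.
R = 13.496 / 0.7333 = 18.404 cmH2O·s/L.

18.4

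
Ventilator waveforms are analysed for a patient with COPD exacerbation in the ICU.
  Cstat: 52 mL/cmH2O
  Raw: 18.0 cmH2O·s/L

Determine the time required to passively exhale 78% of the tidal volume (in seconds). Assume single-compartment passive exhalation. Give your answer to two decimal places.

τ = R × C = 18.0 × 52 mL/cmH2O = 18.0 × 0.052 L/cmH2O = 0.936 s.
Exhaled fraction f = 1 − e^(−t/τ) → t = −τ·ln(1 − f) = −0.936·ln(0.22) = 1.417 s.

1.42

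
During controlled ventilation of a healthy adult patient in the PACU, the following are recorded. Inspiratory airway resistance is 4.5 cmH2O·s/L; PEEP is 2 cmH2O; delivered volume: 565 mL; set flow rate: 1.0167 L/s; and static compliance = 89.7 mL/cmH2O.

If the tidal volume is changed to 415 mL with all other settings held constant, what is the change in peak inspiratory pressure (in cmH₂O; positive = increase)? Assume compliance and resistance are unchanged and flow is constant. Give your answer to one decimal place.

PIP = Vt/C + R·V̇ + PEEP (constant-flow equation of motion).
Only the elastic term changes: ΔPIP = ΔVt / C = (415 − 565) / 89.7 = -1.672 cmH2O.

-1.7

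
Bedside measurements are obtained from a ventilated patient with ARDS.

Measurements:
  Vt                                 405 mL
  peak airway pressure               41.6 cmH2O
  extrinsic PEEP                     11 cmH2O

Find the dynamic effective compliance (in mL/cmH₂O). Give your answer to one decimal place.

Dynamic compliance = Vt / (PIP − PEEP) = 405 / (41.6 − 11) = 405 / 30.6 = 13.235 mL/cmH2O.

13.2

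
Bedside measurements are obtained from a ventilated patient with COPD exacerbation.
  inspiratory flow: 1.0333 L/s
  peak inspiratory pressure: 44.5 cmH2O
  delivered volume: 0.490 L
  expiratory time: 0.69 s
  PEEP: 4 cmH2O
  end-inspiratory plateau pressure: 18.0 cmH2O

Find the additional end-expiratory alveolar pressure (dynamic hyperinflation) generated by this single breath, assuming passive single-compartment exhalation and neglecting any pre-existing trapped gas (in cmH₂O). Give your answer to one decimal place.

6.5

R = (PIP − Pplat)/V̇ = (44.5 − 18.0) / 1.0333 = 26.5/1.0333 = 25.646 cmH2O·s/L.
C = Vt/(Pplat − PEEP) = 490.0 / (18.0 − 4) = 490.0/14.0 = 35.0 mL/cmH2O.
τ = R × C = 25.646 × 0.035 L/cmH2O = 0.8976 s.
Fraction remaining = e^(−Te/τ) = e^(−0.69/0.8976) = 0.4636; trapped volume = 490.0 × 0.4636 = 227.16 mL.
Additional alveolar pressure from trapping ≈ V_trapped / C = 227.16 / 35.0 = 6.49 cmH2O.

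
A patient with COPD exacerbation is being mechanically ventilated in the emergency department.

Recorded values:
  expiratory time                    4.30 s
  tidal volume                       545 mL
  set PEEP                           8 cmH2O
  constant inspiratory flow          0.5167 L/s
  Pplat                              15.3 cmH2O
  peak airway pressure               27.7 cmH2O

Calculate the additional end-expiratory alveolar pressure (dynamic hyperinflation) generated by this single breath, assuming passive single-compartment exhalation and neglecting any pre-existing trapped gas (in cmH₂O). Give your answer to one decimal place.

0.7

R = (PIP − Pplat)/V̇ = (27.7 − 15.3) / 0.5167 = 12.4/0.5167 = 23.998 cmH2O·s/L.
C = Vt/(Pplat − PEEP) = 545.0 / (15.3 − 8) = 545.0/7.3 = 74.658 mL/cmH2O.
τ = R × C = 23.998 × 0.07466 L/cmH2O = 1.792 s.
Fraction remaining = e^(−Te/τ) = e^(−4.30/1.792) = 0.09076; trapped volume = 545.0 × 0.09076 = 49.464 mL.
Additional alveolar pressure from trapping ≈ V_trapped / C = 49.464 / 74.658 = 0.6625 cmH2O.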